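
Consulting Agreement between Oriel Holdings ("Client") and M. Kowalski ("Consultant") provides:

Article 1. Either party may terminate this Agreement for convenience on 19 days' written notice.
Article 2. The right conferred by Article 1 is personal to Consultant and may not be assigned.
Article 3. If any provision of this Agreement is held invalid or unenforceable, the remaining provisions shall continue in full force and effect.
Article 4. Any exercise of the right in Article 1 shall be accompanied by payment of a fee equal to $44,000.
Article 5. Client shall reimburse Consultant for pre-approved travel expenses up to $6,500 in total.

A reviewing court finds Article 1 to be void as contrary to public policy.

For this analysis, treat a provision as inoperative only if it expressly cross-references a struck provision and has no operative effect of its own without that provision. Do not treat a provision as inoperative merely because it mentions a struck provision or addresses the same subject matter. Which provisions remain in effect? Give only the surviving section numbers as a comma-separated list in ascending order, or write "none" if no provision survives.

Article 1 is struck. Article 2 merely fixes the non-assignment of Article 1; with Article 1 gone it has nothing to operate on and falls away. The only function of Article 4 is the exercise fee for Article 1, so it cannot stand once Article 1 is removed. Article 3 is a severability clause and preserves every provision that can still be given independent effect. That leaves Article 3 and Article 5 in effect.

3, 5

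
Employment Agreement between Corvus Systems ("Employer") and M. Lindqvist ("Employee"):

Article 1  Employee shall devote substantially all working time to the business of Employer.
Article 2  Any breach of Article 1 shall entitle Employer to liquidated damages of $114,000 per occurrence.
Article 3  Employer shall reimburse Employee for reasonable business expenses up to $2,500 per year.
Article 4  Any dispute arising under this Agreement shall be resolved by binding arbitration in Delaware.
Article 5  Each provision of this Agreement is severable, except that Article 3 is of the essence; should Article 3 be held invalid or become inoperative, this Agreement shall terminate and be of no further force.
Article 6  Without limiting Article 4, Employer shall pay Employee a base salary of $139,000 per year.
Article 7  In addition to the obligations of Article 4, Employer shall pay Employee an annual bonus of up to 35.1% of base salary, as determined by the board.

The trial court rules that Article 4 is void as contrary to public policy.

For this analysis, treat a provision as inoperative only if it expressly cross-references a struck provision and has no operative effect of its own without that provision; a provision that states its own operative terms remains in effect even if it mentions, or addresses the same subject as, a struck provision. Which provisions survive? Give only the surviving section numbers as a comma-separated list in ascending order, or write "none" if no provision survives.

1, 2, 3, 5, 6, 7

Article 4 is struck. Although Article 6 refers to Article 4, its operative terms do not depend on Article 4, so it remains in effect. Although Article 7 refers to Article 4, its operative terms do not depend on Article 4, so it remains in effect. Nothing else in the Agreement is defined by reference to Article 4. Article 5 makes Article 3 an essential term, but Article 3 is unaffected, so the severability proviso in Article 5 preserves the remaining provisions. The provisions still in force are Article 1, Article 2, Article 3, Article 5, Article 6, and Article 7.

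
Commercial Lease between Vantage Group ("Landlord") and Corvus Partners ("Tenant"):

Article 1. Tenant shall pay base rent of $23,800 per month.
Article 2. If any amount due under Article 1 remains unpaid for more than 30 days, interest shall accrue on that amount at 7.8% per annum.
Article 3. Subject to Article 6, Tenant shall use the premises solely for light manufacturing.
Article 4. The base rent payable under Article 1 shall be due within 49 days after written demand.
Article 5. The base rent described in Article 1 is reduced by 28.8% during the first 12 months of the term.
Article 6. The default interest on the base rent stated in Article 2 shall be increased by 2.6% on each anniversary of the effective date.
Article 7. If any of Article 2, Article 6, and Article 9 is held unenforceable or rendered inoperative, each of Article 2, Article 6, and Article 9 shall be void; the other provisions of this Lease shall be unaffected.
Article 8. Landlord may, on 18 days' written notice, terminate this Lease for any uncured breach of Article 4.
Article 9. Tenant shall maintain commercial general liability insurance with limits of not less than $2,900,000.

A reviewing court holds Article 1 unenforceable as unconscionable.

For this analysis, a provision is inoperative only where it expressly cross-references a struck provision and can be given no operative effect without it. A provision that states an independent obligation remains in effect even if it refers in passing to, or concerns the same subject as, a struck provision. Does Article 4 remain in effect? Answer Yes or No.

No

Article 1 is struck. Article 2 does nothing except set the default interest on the base rent by reference to Article 1; with Article 1 gone it has no independent effect and is inoperative. Article 4 has no operative effect of its own apart from Article 1 and is therefore inoperative. The whole of Article 5 is the introductory reduction to the base rent, defined by reference to Article 1, so Article 5 cannot stand once Article 1 is removed. Article 6 operates only by reference to Article 2, so it falls with Article 2. Article 8 merely fixes the termination right for breach of Article 4; with Article 4 gone it has nothing to operate on and falls away. Although Article 3 refers to Article 6, its operative terms do not depend on Article 6, so it remains in effect. Article 7 declares Article 2, Article 6, and Article 9 mutually dependent; since one of them has fallen, all of them are of no effect. That brings down Article 9 as well. The remainder continues in force under Article 7. The provisions still in force are Article 3 and Article 7. Article 4 is among the inoperative provisions, so the answer is no.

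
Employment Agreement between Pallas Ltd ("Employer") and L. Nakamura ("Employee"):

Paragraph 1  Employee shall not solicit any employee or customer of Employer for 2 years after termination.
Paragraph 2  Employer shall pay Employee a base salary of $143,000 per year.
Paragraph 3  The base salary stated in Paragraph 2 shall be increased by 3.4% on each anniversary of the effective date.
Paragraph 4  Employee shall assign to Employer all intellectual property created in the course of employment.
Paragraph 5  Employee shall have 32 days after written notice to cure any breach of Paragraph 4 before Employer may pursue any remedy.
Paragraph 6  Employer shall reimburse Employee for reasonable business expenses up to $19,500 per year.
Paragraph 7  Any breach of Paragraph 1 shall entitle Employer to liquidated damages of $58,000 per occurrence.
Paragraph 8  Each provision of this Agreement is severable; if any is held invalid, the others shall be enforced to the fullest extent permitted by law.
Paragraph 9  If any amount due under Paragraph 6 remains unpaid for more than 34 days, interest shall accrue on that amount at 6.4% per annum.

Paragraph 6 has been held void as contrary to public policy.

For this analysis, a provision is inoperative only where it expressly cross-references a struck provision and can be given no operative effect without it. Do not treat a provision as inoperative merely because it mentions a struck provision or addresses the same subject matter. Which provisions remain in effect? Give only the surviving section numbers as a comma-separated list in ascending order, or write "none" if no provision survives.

1, 2, 3, 4, 5, 7, 8

Paragraph 6 is struck. Paragraph 9 operates only by reference to Paragraph 6, so it falls with Paragraph 6. Paragraph 8 is a severability clause and preserves every provision that can still be given independent effect. That leaves Paragraph 1, Paragraph 2, Paragraph 3, Paragraph 4, Paragraph 5, Paragraph 7, and Paragraph 8 in effect.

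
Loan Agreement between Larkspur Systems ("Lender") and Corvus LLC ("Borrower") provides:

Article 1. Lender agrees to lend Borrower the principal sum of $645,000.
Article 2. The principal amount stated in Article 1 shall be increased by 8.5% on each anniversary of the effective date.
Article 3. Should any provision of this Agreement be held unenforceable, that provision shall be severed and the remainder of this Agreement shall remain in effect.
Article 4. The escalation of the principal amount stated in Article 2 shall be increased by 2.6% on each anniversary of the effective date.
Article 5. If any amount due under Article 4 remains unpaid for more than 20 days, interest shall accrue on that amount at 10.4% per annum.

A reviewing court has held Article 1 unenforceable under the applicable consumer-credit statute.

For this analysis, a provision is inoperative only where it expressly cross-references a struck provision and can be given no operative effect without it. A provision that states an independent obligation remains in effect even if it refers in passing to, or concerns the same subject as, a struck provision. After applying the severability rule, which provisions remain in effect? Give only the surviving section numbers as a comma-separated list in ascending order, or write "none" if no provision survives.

Article 1 is struck. The whole of Article 2 is the escalation of the principal amount, defined by reference to Article 1, so Article 2 cannot stand once Article 1 is removed. Article 4 operates only by reference to Article 2, so it falls with Article 2. Article 5 does nothing except set the default interest on the escalation of the escalation of the principal amount by reference to Article 4; with Article 4 gone it has no independent effect and is inoperative. Under the severability clause in Article 3, the remaining provisions continue in force. Only Article 3 remains in effect.

3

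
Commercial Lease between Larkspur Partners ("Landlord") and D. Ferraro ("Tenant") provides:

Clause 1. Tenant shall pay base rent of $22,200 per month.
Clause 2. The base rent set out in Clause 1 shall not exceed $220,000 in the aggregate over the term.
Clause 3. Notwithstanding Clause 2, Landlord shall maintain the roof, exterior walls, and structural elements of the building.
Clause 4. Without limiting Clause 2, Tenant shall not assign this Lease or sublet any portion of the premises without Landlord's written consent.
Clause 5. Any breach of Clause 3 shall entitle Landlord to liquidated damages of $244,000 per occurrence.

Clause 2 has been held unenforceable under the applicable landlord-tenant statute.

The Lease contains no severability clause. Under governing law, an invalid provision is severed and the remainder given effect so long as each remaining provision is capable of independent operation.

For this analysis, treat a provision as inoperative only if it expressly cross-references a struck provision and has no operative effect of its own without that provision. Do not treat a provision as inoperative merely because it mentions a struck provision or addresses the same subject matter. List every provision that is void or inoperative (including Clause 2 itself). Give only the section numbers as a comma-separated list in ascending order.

Clause 2 is struck. Clause 3 mentions Clause 2 but its own obligation stands independently of Clause 2, so Clause 3 is not affected. Although Clause 4 refers to Clause 2, its operative terms do not depend on Clause 2, so it remains in effect. Nothing else in the Lease is defined by reference to Clause 2. Under the stated default rule, only provisions that cannot operate independently fall away; the rest are enforced. The provisions still in force are Clause 1, Clause 3, Clause 4, and Clause 5.

2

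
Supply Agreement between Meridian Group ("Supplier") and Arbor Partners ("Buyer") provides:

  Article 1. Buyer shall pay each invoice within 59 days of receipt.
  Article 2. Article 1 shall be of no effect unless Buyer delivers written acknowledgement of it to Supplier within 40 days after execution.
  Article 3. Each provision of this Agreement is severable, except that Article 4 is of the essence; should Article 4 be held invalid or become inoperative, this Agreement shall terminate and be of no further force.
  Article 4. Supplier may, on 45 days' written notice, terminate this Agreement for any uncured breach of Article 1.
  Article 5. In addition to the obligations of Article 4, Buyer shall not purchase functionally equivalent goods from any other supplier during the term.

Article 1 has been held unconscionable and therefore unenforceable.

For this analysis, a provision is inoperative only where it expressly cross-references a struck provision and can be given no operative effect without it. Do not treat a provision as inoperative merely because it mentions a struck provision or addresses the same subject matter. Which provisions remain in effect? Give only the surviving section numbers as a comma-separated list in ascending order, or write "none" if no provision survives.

none

Article 1 is struck. Article 2 has no operative effect of its own apart from Article 1 and is therefore inoperative. Article 4 operates only by reference to Article 1, so it falls with Article 1. Article 3 makes Article 4 an essential term, and Article 4 has been rendered inoperative by the cascade; under Article 3, the entire Agreement is therefore void. No provision of the Agreement survives.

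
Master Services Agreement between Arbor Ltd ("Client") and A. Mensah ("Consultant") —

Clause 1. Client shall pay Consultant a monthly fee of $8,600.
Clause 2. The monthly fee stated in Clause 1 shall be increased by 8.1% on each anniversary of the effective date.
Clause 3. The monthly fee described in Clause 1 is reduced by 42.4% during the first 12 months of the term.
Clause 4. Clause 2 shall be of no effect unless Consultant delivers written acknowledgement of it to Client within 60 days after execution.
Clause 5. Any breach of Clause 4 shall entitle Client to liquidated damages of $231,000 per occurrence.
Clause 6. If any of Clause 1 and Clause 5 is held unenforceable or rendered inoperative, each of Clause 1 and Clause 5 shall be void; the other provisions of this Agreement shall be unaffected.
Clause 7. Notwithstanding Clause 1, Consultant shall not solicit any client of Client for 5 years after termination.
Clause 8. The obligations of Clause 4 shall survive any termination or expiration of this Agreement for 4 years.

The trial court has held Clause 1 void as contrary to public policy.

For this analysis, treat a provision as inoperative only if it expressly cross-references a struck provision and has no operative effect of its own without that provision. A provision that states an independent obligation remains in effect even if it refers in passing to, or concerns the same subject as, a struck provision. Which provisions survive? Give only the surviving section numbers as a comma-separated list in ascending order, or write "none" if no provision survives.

Clause 1 is struck. Clause 2 operates only by reference to Clause 1, so it falls with Clause 1. Clause 3 has no operative effect of its own apart from Clause 1 and is therefore inoperative. The only function of Clause 4 is the acknowledgement condition for Clause 2, so it cannot stand once Clause 2 is removed. Clause 5 operates only by reference to Clause 4, so it falls with Clause 4. Clause 8 operates only by reference to Clause 4, so it falls with Clause 4. Clause 7 mentions Clause 1 but its own obligation stands independently of Clause 1, so Clause 7 is not affected. Clause 6 declares Clause 1 and Clause 5 mutually dependent; since one of them has fallen, all of them are of no effect. The remainder continues in force under Clause 6. Clause 6 and Clause 7 remain in effect.

6, 7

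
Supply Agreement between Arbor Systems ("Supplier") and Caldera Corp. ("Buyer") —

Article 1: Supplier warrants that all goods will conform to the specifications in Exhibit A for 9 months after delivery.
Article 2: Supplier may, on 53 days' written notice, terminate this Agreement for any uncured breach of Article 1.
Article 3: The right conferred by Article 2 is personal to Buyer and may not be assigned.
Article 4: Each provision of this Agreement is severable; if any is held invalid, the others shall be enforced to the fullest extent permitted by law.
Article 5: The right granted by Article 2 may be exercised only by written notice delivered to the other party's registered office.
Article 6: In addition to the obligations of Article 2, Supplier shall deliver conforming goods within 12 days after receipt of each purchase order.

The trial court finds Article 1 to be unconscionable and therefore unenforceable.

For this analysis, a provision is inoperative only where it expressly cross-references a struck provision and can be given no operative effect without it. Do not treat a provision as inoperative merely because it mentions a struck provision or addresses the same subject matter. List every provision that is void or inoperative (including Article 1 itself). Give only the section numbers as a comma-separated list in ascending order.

Article 1 is struck. The only function of Article 2 is the termination right for breach of Article 1, so it cannot stand once Article 1 is removed. Article 3 merely fixes the non-assignment of Article 2; with Article 2 gone it has nothing to operate on and falls away. Article 5 merely fixes the notice requirement for Article 2; with Article 2 gone it has nothing to operate on and falls away. Article 6 mentions Article 2 but its own obligation stands independently of Article 2, so Article 6 is not affected. Under the severability clause in Article 4, the remaining provisions continue in force. The provisions still in force are Article 4 and Article 6.

1, 2, 3, 5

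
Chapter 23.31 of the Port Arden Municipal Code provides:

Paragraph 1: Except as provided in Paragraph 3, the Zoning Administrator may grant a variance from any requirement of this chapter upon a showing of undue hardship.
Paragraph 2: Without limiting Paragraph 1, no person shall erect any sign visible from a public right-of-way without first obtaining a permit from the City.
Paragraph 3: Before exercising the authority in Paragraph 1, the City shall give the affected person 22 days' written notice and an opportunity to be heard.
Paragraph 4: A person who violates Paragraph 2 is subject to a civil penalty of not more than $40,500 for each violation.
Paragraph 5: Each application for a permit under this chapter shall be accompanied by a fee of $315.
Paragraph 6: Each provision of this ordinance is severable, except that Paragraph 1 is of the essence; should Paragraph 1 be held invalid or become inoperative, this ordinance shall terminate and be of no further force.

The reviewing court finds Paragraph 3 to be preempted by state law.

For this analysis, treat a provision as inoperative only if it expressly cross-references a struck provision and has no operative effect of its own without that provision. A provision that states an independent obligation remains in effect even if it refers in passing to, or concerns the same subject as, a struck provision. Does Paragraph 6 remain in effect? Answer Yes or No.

Paragraph 3 is struck. Paragraph 1 mentions Paragraph 3 but its own obligation stands independently of Paragraph 3, so Paragraph 1 is not affected. No other provision's operative terms depend on Paragraph 3. Paragraph 6 makes Paragraph 1 an essential term, but Paragraph 1 is unaffected, so the severability proviso in Paragraph 6 preserves the remaining provisions. The provisions still in force are Paragraph 1, Paragraph 2, Paragraph 4, Paragraph 5, and Paragraph 6. Paragraph 6 is among the surviving provisions, so the answer is yes.

Yes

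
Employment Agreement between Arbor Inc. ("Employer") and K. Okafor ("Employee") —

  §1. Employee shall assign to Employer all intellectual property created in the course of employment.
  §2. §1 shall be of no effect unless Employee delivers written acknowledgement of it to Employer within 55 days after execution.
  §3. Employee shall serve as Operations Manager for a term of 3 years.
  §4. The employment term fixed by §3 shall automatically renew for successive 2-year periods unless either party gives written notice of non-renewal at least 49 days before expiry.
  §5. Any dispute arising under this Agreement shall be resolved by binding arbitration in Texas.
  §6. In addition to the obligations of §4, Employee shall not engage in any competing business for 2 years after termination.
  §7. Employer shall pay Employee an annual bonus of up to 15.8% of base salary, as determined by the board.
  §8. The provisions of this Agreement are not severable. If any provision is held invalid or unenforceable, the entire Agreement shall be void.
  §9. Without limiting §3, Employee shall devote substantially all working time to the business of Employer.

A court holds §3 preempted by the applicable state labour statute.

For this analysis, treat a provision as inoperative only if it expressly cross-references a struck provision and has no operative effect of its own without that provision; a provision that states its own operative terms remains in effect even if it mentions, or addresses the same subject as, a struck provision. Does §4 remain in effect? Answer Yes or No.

§3 is struck. The whole of §4 is the renewal of the employment term, defined by reference to §3, so §4 cannot stand once §3 is removed. §8 provides that the Agreement is not severable, so the invalidity of any one provision voids the entire Agreement. No provision of the Agreement survives. §4 is among the inoperative provisions, so the answer is no.

No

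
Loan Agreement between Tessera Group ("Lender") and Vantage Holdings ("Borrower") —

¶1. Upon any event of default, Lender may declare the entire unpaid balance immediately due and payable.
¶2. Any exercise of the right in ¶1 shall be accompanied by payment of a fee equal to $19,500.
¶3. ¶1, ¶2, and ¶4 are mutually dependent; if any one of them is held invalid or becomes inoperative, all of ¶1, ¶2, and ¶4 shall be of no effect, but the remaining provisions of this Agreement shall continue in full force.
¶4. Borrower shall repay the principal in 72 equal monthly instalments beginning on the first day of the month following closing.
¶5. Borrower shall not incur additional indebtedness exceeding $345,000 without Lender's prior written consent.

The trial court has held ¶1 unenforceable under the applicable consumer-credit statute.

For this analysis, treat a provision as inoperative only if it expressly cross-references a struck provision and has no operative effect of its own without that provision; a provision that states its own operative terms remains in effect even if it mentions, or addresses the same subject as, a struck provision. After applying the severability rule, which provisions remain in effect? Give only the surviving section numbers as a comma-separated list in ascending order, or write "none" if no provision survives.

3, 5

¶1 is struck. ¶2 operates only by reference to ¶1, so it falls with ¶1. ¶3 declares ¶1, ¶2, and ¶4 mutually dependent; since one of them has fallen, all of them are of no effect. That brings down ¶4 as well. The remainder continues in force under ¶3. The provisions still in force are ¶3 and ¶5.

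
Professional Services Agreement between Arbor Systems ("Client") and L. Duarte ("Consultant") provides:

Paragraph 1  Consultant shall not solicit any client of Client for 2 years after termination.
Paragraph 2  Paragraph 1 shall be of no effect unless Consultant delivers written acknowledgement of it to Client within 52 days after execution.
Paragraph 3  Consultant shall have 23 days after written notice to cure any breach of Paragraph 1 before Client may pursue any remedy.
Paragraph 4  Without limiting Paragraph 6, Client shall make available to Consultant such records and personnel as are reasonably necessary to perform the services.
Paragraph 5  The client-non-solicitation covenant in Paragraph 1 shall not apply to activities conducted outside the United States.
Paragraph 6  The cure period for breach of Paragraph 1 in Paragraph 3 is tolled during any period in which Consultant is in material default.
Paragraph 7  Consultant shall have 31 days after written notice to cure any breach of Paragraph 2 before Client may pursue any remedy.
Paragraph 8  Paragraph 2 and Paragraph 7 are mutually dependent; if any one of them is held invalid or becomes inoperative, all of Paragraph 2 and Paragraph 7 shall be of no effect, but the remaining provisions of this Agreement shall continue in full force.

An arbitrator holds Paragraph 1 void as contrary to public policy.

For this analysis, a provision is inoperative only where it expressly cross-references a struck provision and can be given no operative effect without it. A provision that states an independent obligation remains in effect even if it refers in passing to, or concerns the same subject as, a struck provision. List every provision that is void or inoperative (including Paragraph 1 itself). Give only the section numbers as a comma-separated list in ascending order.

Paragraph 1 is struck. Paragraph 2 has no operative effect of its own apart from Paragraph 1 and is therefore inoperative. The only function of Paragraph 3 is the cure period for breach of Paragraph 1, so it cannot stand once Paragraph 1 is removed. The whole of Paragraph 5 is the carve-out from the client-non-solicitation covenant, defined by reference to Paragraph 1, so Paragraph 5 cannot stand once Paragraph 1 is removed. Paragraph 6 has no operative effect of its own apart from Paragraph 3 and is therefore inoperative. The only function of Paragraph 7 is the cure period for breach of Paragraph 2, so it cannot stand once Paragraph 2 is removed. Paragraph 4 mentions Paragraph 6 but its own obligation stands independently of Paragraph 6, so Paragraph 4 is not affected. Paragraph 8 declares Paragraph 2 and Paragraph 7 mutually dependent; since one of them has fallen, all of them are of no effect. The remainder continues in force under Paragraph 8. Paragraph 4 and Paragraph 8 remain in effect.

1, 2, 3, 5, 6, 7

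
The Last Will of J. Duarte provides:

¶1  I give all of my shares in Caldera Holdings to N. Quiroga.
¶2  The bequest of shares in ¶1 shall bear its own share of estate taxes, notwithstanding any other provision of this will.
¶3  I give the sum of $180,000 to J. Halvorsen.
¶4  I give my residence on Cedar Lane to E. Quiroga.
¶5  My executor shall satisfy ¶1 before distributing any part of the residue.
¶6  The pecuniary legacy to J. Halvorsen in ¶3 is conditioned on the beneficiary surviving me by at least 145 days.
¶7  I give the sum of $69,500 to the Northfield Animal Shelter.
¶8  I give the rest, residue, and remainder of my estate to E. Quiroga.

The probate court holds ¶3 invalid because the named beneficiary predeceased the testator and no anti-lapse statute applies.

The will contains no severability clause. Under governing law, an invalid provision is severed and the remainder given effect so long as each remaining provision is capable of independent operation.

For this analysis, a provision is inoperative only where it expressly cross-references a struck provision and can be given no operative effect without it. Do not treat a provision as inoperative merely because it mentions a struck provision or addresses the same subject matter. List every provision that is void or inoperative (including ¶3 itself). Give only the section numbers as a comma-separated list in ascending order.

¶3 is struck. ¶6 has no operative effect of its own apart from ¶3 and is therefore inoperative. With no severability clause, the stated default rule severs what cannot stand and enforces each remaining provision that can operate on its own. That leaves ¶1, ¶2, ¶4, ¶5, ¶7, and ¶8 in effect.

3, 6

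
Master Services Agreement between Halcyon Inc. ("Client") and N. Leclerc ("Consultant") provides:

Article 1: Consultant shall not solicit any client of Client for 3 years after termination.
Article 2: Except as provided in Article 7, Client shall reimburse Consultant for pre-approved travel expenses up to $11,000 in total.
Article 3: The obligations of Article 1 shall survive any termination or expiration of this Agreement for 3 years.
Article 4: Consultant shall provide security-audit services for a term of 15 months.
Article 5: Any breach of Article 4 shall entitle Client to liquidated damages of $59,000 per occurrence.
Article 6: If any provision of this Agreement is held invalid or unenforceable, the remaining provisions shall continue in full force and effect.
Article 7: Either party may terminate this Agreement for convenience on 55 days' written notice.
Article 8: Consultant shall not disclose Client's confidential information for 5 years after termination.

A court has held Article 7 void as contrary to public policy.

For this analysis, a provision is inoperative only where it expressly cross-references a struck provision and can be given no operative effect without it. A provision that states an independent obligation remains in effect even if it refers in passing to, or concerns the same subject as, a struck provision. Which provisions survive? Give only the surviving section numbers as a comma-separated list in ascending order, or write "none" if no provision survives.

1, 2, 3, 4, 5, 6, 8

Article 7 is struck. Article 2 mentions Article 7 but its own obligation stands independently of Article 7, so Article 2 is not affected. Nothing else in the Agreement is defined by reference to Article 7. Article 6 is a severability clause and preserves every provision that can still be given independent effect. That leaves Article 1, Article 2, Article 3, Article 4, Article 5, Article 6, and Article 8 in effect.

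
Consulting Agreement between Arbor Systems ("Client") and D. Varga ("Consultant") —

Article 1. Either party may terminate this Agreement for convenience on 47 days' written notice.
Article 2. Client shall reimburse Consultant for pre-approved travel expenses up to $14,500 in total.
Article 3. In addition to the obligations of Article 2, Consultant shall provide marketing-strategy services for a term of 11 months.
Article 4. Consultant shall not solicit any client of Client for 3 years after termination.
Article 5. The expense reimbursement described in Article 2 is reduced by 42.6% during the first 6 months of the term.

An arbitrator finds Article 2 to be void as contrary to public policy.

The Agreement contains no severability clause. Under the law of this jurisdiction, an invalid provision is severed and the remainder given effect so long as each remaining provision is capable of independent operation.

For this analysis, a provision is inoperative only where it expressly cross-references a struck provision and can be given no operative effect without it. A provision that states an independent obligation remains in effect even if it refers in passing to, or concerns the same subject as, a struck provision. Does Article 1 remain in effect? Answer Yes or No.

Article 2 is struck. Article 5 operates only by reference to Article 2, so it falls with Article 2. Article 3 mentions Article 2 but its own obligation stands independently of Article 2, so Article 3 is not affected. With no severability clause, the stated default rule severs what cannot stand and enforces each remaining provision that can operate on its own. Article 1, Article 3, and Article 4 remain in effect. Article 1 is among the surviving provisions, so the answer is yes.

Yes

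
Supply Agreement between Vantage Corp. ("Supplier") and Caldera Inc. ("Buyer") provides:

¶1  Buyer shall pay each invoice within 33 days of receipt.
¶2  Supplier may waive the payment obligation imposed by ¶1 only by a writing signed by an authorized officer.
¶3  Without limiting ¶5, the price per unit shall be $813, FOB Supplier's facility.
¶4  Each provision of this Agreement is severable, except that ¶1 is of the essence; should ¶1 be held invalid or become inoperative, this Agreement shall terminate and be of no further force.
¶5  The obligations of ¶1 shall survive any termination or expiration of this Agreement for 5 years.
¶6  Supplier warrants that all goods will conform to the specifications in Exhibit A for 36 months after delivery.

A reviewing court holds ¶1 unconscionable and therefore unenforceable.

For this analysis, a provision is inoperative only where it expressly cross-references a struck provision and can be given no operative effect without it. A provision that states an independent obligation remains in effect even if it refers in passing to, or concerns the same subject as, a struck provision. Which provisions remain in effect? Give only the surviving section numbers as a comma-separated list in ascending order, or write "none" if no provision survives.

none

¶1 is struck. ¶2 has no operative effect of its own apart from ¶1 and is therefore inoperative. ¶5 operates only by reference to ¶1, so it falls with ¶1. ¶4 makes ¶1 an essential term, and ¶1 is the provision held invalid; under ¶4, the entire Agreement is therefore void. No provision of the Agreement survives.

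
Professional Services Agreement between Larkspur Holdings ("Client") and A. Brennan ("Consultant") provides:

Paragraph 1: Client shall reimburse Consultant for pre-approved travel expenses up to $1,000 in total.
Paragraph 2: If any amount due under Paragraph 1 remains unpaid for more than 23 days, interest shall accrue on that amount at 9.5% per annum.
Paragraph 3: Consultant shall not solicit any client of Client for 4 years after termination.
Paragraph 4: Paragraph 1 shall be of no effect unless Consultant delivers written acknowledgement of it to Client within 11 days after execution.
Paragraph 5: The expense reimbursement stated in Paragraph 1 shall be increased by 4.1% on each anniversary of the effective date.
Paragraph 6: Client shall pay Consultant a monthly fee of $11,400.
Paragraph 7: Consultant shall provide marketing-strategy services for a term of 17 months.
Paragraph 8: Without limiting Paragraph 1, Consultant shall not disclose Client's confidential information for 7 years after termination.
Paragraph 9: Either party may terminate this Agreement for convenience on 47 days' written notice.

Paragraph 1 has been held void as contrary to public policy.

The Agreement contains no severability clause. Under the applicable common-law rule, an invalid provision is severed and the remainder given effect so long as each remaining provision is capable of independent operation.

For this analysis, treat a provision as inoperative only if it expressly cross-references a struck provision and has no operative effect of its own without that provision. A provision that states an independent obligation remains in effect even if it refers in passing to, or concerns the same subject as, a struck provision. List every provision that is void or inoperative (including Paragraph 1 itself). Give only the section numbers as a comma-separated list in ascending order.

Paragraph 1 is struck. Paragraph 2 has no operative effect of its own apart from Paragraph 1 and is therefore inoperative. The only function of Paragraph 4 is the acknowledgement condition for Paragraph 1, so it cannot stand once Paragraph 1 is removed. Paragraph 5 has no operative effect of its own apart from Paragraph 1 and is therefore inoperative. Paragraph 8 mentions Paragraph 1 but its own obligation stands independently of Paragraph 1, so Paragraph 8 is not affected. With no severability clause, the stated default rule severs what cannot stand and enforces each remaining provision that can operate on its own. Paragraph 3, Paragraph 6, Paragraph 7, Paragraph 8, and Paragraph 9 remain in effect.

1, 2, 4, 5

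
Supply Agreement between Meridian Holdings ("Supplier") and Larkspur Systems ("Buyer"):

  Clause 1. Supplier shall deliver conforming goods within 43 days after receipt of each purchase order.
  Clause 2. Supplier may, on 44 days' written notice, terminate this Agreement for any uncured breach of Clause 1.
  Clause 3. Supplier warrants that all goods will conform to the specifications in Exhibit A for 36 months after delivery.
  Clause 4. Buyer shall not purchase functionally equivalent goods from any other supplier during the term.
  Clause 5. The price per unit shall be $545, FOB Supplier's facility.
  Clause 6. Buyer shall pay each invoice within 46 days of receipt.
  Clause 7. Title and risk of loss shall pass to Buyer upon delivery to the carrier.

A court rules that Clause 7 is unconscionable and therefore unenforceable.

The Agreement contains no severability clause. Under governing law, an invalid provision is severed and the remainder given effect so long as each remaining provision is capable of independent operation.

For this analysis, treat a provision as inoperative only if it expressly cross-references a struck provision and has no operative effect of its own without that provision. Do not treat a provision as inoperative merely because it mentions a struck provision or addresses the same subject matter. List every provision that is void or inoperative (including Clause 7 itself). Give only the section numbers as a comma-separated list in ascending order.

Clause 7 is struck. Nothing else in the Agreement is defined by reference to Clause 7. With no severability clause, the stated default rule severs what cannot stand and enforces each remaining provision that can operate on its own. The provisions still in force are Clause 1, Clause 2, Clause 3, Clause 4, Clause 5, and Clause 6.

7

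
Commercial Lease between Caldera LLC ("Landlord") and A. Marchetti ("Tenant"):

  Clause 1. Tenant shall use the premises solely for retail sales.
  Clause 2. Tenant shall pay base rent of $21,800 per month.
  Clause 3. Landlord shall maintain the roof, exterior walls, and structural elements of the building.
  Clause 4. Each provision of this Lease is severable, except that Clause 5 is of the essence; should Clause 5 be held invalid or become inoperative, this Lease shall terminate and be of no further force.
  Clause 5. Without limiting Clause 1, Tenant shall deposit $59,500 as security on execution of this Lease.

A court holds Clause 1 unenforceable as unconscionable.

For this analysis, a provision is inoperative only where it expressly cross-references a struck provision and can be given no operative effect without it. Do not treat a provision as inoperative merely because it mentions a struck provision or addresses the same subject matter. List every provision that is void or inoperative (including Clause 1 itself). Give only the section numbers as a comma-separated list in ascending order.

Clause 1 is struck. Clause 5 mentions Clause 1 but its own obligation stands independently of Clause 1, so Clause 5 is not affected. No other provision's operative terms depend on Clause 1. Clause 4 makes Clause 5 an essential term, but Clause 5 is unaffected, so the severability proviso in Clause 4 preserves the remaining provisions. The provisions still in force are Clause 2, Clause 3, Clause 4, and Clause 5.

1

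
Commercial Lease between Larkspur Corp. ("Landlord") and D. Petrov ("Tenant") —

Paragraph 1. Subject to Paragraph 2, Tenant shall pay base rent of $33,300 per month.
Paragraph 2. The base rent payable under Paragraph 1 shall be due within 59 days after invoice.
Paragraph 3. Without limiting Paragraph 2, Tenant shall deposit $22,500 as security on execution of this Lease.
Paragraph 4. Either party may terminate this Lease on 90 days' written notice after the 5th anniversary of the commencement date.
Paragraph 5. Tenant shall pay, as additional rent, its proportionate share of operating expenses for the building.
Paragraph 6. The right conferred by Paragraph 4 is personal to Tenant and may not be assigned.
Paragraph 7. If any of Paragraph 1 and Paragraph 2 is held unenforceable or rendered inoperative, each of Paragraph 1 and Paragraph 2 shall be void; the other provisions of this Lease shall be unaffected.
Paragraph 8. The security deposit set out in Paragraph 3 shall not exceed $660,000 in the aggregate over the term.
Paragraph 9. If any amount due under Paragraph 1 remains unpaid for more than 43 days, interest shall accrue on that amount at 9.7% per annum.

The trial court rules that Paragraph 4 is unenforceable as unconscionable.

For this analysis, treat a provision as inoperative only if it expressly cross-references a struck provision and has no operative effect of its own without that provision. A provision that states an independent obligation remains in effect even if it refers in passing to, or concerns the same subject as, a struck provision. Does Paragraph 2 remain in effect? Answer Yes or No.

Paragraph 4 is struck. The only function of Paragraph 6 is the non-assignment of Paragraph 4, so it cannot stand once Paragraph 4 is removed. Paragraph 7 ties Paragraph 1 and Paragraph 2 together, but none of those is affected here; the remaining provisions continue in force under Paragraph 7. That leaves Paragraph 1, Paragraph 2, Paragraph 3, Paragraph 5, Paragraph 7, Paragraph 8, and Paragraph 9 in effect. Paragraph 2 is among the surviving provisions, so the answer is yes.

Yes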